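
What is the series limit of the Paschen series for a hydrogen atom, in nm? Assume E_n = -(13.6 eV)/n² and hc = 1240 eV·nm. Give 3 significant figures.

The Paschen series has lower level n_f = 3; the series limit corresponds to n_i → ∞.
ΔE_max = 13.6 × 1 / 3² = 1.511 eV.
λ_min = 1240 / 1.511 = 821 nm.

821 nm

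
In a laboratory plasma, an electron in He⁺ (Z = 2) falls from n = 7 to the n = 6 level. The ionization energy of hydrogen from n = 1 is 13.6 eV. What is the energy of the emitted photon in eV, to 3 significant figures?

The Bohr energies scale as Z², so for Z = 2: E_n = −54.40/n² eV.
E_7 = −54.40/49 = −1.110 eV and E_6 = −54.40/36 = −1.511 eV.
The photon energy is |E_7 − E_6| = 0.401 eV.

0.401 eV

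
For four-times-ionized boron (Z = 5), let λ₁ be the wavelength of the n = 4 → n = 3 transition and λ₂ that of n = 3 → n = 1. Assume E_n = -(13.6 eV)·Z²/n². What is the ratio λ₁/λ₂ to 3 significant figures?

18.3

λ ∝ 1/ΔE ∝ 1/(1/n_f² − 1/n_i²), and the Z² and hc factors cancel in the ratio.
λ₁/λ₂ = (1/1² − 1/3²)/(1/3² − 1/4²) = 0.8889/0.04861 = 18.3.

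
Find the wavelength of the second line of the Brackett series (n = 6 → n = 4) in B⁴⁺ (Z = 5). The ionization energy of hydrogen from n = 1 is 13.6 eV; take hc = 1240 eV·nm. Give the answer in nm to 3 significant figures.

105 nm

The Brackett series terminates on n_f = 4; the second line has n_i = 4+2 = 6.
ΔE = 340.0 × (1/4² − 1/6²) = 11.81 eV.
λ = 1240 / 11.81 = 105 nm.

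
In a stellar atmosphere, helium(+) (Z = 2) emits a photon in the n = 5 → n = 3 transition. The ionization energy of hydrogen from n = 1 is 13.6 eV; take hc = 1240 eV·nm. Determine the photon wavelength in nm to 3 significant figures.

321 nm

For Z = 2 the level energies scale as Z², so the effective Rydberg energy is 13.6 × 4 = 54.40 eV.
ΔE = 54.40 × (1/3² − 1/5²) = 54.40 × 0.07111 = 3.868 eV.
λ = hc/ΔE = 1240 / 3.868 = 321 nm.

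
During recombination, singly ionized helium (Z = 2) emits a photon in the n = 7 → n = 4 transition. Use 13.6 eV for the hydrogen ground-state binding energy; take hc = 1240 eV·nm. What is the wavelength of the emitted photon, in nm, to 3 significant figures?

For Z = 2 the level energies scale as Z², so the effective Rydberg energy is 13.6 × 4 = 54.40 eV.
ΔE = 54.40 × (1/4² − 1/7²) = 54.40 × 0.04209 = 2.290 eV.
λ = hc/ΔE = 1240 / 2.290 = 542 nm.

542 nm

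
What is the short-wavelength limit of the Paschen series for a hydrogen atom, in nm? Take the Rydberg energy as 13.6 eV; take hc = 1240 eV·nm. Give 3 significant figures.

821 nm

The Paschen series has lower level n_f = 3; the series limit corresponds to n_i → ∞.
ΔE_max = 13.6 × 1 / 3² = 1.511 eV.
λ_min = 1240 / 1.511 = 821 nm.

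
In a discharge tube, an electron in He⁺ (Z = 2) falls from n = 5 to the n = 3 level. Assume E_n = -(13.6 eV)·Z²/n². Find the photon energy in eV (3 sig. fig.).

The Bohr energies scale as Z², so for Z = 2: E_n = −54.40/n² eV.
E_5 = −54.40/25 = −2.176 eV and E_3 = −54.40/9 = −6.044 eV.
The photon energy is |E_5 − E_3| = 3.87 eV.

3.87 eV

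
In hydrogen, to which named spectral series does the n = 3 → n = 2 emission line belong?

Balmer

The series is set by the lower level: n_f = 2 is the Balmer series.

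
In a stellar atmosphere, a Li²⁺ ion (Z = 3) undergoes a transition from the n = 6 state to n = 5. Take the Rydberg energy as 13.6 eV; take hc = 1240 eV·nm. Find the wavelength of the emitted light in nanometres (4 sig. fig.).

828.9 nm

For Z = 3 the level energies scale as Z², so the effective Rydberg energy is 13.6 × 9 = 122.4 eV.
ΔE = 122.4 × (1/5² − 1/6²) = 122.4 × 0.01222 = 1.496 eV.
λ = hc/ΔE = 1240 / 1.496 = 828.9 nm.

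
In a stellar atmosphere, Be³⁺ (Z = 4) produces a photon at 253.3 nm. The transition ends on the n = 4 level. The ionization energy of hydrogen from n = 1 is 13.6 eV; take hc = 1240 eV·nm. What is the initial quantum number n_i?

n_i = 5

The photon energy is ΔE = hc/λ = 1240 / 253.3 = 4.895 eV.
With Z = 4, ΔE = 217.6 × (1/n_f² − 1/n_i²), so 1/n_f² − 1/n_i² = 0.02250.
With n_f = 4: 1/n_i² = 1/16 − 0.02250 = 0.04000, so n_i ≈ 5.00.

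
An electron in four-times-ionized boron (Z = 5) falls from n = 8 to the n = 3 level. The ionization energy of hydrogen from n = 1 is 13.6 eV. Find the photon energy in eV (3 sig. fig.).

32.5 eV

The Bohr energies scale as Z², so for Z = 5: E_n = −340.0/n² eV.
E_8 = −340.0/64 = −5.313 eV and E_3 = −340.0/9 = −37.78 eV.
The photon energy is |E_8 − E_3| = 32.5 eV.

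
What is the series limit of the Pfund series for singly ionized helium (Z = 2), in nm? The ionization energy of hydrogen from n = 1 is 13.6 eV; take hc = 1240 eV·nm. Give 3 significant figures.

570 nm

The Pfund series has lower level n_f = 5; the series limit corresponds to n_i → ∞.
ΔE_max = 13.6 × 4 / 5² = 2.176 eV.
λ_min = 1240 / 2.176 = 570 nm.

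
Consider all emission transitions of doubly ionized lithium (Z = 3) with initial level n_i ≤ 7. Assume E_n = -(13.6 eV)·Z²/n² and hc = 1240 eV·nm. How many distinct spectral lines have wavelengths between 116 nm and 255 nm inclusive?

4

Enumerate all n_i → n_f pairs with 1 ≤ n_f < n_i ≤ 7 and compute λ = 1240 / [13.6·9·(1/n_f² − 1/n_i²)].
Lines falling in [116, 255] nm: 6→3 (121.6 nm), 5→3 (142.5 nm), 4→3 (208.4 nm), 7→4 (240.7 nm).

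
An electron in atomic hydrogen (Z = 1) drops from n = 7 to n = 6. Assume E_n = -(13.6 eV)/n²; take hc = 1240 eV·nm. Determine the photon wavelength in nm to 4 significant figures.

12370 nm

ΔE = 13.60 × (1/6² − 1/7²) = 13.60 × 0.007370 = 0.1002 eV.
λ = hc/ΔE = 1240 / 0.1002 = 12370 nm.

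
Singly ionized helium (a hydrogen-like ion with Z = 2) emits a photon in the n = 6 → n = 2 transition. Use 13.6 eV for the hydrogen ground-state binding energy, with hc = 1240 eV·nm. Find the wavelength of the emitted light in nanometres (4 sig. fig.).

102.6 nm

For Z = 2 the level energies scale as Z², so the effective Rydberg energy is 13.6 × 4 = 54.40 eV.
ΔE = 54.40 × (1/2² − 1/6²) = 54.40 × 0.2222 = 12.09 eV.
λ = hc/ΔE = 1240 / 12.09 = 102.6 nm.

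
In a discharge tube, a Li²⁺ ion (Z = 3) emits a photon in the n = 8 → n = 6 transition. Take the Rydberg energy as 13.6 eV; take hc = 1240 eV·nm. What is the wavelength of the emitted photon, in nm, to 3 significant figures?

834 nm

For Z = 3 the level energies scale as Z², so the effective Rydberg energy is 13.6 × 9 = 122.4 eV.
ΔE = 122.4 × (1/6² − 1/8²) = 122.4 × 0.01215 = 1.488 eV.
λ = hc/ΔE = 1240 / 1.488 = 834 nm.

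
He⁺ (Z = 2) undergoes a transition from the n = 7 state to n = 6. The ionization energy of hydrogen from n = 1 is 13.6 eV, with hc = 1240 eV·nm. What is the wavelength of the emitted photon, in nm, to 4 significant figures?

3093 nm

For Z = 2 the level energies scale as Z², so the effective Rydberg energy is 13.6 × 4 = 54.40 eV.
ΔE = 54.40 × (1/6² − 1/7²) = 54.40 × 0.007370 = 0.4009 eV.
λ = hc/ΔE = 1240 / 0.4009 = 3093 nm.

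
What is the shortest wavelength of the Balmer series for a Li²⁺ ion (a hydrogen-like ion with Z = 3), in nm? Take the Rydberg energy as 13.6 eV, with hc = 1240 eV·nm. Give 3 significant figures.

The Balmer series has lower level n_f = 2; the series limit corresponds to n_i → ∞.
ΔE_max = 13.6 × 9 / 2² = 30.60 eV.
λ_min = 1240 / 30.60 = 40.5 nm.

40.5 nm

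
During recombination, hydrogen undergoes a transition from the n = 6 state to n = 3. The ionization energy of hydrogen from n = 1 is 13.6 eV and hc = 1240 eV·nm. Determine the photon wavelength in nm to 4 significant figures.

ΔE = 13.60 × (1/3² − 1/6²) = 13.60 × 0.08333 = 1.133 eV.
λ = hc/ΔE = 1240 / 1.133 = 1094 nm.

1094 nm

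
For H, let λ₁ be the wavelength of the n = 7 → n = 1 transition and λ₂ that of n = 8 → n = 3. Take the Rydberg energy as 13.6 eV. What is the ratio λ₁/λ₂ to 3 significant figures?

λ ∝ 1/ΔE ∝ 1/(1/n_f² − 1/n_i²), and the Z² and hc factors cancel in the ratio.
λ₁/λ₂ = (1/3² − 1/8²)/(1/1² − 1/7²) = 0.09549/0.9796 = 0.0975.

0.0975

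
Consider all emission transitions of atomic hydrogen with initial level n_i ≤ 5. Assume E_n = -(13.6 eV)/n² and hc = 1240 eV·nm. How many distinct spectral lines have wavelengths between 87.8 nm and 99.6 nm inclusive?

2

Enumerate all n_i → n_f pairs with 1 ≤ n_f < n_i ≤ 5 and compute λ = 1240 / [13.6·1·(1/n_f² − 1/n_i²)].
Lines falling in [87.8, 99.6] nm: 5→1 (94.98 nm), 4→1 (97.25 nm).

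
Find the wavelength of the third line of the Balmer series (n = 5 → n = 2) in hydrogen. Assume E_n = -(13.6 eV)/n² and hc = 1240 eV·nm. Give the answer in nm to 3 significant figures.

The Balmer series terminates on n_f = 2; the third line has n_i = 2+3 = 5.
ΔE = 13.60 × (1/2² − 1/5²) = 2.856 eV.
λ = 1240 / 2.856 = 434 nm.

434 nm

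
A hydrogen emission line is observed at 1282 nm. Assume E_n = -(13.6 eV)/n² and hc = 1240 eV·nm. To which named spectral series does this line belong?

ΔE = 1240/1282 = 0.9672 eV.
This matches 13.6 × (1/3² − 1/5²), so n_f = 3: the Paschen series.

Paschen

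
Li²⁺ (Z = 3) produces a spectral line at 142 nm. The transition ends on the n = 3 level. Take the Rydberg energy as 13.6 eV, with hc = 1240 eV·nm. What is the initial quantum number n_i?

n_i = 5

The photon energy is ΔE = hc/λ = 1240 / 142 = 8.732 eV.
With Z = 3, ΔE = 122.4 × (1/n_f² − 1/n_i²), so 1/n_f² − 1/n_i² = 0.07134.
With n_f = 3: 1/n_i² = 1/9 − 0.07134 = 0.03977, so n_i ≈ 5.01.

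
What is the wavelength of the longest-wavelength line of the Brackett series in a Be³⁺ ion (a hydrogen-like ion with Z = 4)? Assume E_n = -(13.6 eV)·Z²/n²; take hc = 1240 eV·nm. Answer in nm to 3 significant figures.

The Brackett series terminates on n_f = 4; the first line has n_i = 4+1 = 5.
ΔE = 217.6 × (1/4² − 1/5²) = 4.896 eV.
λ = 1240 / 4.896 = 253 nm.

253 nm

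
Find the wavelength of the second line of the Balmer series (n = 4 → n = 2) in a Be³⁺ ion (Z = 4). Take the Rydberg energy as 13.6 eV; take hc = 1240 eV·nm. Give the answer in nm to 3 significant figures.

The Balmer series terminates on n_f = 2; the second line has n_i = 2+2 = 4.
ΔE = 217.6 × (1/2² − 1/4²) = 40.80 eV.
λ = 1240 / 40.80 = 30.4 nm.

30.4 nm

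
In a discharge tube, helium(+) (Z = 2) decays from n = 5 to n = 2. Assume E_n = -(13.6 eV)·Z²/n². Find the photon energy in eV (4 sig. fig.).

11.42 eV

The Bohr energies scale as Z², so for Z = 2: E_n = −54.40/n² eV.
E_5 = −54.40/25 = −2.176 eV and E_2 = −54.40/4 = −13.60 eV.
The photon energy is |E_5 − E_2| = 11.42 eV.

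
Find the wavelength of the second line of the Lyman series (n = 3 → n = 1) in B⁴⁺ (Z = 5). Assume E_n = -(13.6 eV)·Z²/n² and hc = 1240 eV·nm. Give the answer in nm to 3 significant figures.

4.10 nm

The Lyman series terminates on n_f = 1; the second line has n_i = 1+2 = 3.
ΔE = 340.0 × (1/1² − 1/3²) = 302.2 eV.
λ = 1240 / 302.2 = 4.10 nm.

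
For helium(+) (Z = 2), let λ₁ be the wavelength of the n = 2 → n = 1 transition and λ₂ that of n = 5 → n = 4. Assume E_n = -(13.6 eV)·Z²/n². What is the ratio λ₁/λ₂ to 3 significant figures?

0.0300

λ ∝ 1/ΔE ∝ 1/(1/n_f² − 1/n_i²), and the Z² and hc factors cancel in the ratio.
λ₁/λ₂ = (1/4² − 1/5²)/(1/1² − 1/2²) = 0.02250/0.7500 = 0.0300.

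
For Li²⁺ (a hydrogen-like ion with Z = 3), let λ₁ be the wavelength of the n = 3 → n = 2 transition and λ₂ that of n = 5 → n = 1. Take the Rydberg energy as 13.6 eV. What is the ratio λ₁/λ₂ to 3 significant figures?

λ ∝ 1/ΔE ∝ 1/(1/n_f² − 1/n_i²), and the Z² and hc factors cancel in the ratio.
λ₁/λ₂ = (1/1² − 1/5²)/(1/2² − 1/3²) = 0.9600/0.1389 = 6.91.

6.91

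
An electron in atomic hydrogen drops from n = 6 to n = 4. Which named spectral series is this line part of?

Brackett

The series is set by the lower level: n_f = 4 is the Brackett series.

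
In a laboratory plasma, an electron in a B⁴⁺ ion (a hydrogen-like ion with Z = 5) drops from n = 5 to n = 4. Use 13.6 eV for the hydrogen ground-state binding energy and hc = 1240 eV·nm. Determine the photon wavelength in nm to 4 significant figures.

162.1 nm

For Z = 5 the level energies scale as Z², so the effective Rydberg energy is 13.6 × 25 = 340.0 eV.
ΔE = 340.0 × (1/4² − 1/5²) = 340.0 × 0.02250 = 7.650 eV.
λ = hc/ΔE = 1240 / 7.650 = 162.1 nm.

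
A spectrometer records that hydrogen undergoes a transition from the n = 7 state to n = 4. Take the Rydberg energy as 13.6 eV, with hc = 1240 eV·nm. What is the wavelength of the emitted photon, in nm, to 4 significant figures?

ΔE = 13.60 × (1/4² − 1/7²) = 13.60 × 0.04209 = 0.5724 eV.
λ = hc/ΔE = 1240 / 0.5724 = 2166 nm.

2166 nm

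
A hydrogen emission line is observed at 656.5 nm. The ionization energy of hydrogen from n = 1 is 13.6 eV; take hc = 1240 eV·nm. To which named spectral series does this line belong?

Balmer

ΔE = 1240/656.5 = 1.889 eV.
This matches 13.6 × (1/2² − 1/3²), so n_f = 2: the Balmer series.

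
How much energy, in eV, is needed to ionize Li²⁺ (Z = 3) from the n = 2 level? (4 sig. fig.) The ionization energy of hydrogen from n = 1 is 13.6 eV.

E_n = −13.6 Z²/n² = −122.4/n² eV for Z = 3.
E_2 = −122.4/4 = −30.60 eV, so ionization (to E = 0) requires 30.60 eV.

30.60 eV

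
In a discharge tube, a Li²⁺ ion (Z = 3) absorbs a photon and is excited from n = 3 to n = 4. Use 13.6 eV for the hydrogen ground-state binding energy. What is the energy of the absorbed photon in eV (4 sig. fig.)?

5.950 eV

The Bohr energies scale as Z², so for Z = 3: E_n = −122.4/n² eV.
E_4 = −122.4/16 = −7.650 eV and E_3 = −122.4/9 = −13.60 eV.
The photon energy is |E_4 − E_3| = 5.950 eV.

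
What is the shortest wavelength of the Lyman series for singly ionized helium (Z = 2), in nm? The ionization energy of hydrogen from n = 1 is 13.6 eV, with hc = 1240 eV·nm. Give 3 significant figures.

The Lyman series has lower level n_f = 1; the series limit corresponds to n_i → ∞.
ΔE_max = 13.6 × 4 / 1² = 54.40 eV.
λ_min = 1240 / 54.40 = 22.8 nm.

22.8 nm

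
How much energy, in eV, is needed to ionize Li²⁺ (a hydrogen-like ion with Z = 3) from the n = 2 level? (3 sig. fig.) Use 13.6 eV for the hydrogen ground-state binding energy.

30.6 eV

E_n = −13.6 Z²/n² = −122.4/n² eV for Z = 3.
E_2 = −122.4/4 = −30.6 eV, so ionization (to E = 0) requires 30.6 eV.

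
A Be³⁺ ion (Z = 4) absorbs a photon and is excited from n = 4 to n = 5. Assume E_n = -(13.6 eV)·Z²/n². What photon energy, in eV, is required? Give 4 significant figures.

4.896 eV

The Bohr energies scale as Z², so for Z = 4: E_n = −217.6/n² eV.
E_5 = −217.6/25 = −8.704 eV and E_4 = −217.6/16 = −13.60 eV.
The photon energy is |E_5 − E_4| = 4.896 eV.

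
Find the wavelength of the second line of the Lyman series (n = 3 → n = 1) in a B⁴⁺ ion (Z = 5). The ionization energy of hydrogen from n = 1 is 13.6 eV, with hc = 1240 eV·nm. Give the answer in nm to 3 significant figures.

The Lyman series terminates on n_f = 1; the second line has n_i = 1+2 = 3.
ΔE = 340.0 × (1/1² − 1/3²) = 302.2 eV.
λ = 1240 / 302.2 = 4.10 nm.

4.10 nm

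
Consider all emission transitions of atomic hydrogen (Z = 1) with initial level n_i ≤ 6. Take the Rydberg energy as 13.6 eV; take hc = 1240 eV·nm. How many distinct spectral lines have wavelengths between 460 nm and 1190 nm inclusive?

Enumerate all n_i → n_f pairs with 1 ≤ n_f < n_i ≤ 6 and compute λ = 1240 / [13.6·1·(1/n_f² − 1/n_i²)].
Lines falling in [460, 1190] nm: 4→2 (486.3 nm), 3→2 (656.5 nm), 6→3 (1094 nm).

3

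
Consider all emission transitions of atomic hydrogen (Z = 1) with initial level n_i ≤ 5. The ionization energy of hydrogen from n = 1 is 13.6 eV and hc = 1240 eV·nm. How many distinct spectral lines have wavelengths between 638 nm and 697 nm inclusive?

1

Enumerate all n_i → n_f pairs with 1 ≤ n_f < n_i ≤ 5 and compute λ = 1240 / [13.6·1·(1/n_f² − 1/n_i²)].
Lines falling in [638, 697] nm: 3→2 (656.5 nm).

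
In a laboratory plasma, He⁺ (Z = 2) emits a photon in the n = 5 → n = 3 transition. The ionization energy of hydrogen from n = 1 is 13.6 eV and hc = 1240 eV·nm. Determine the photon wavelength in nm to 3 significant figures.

321 nm

For Z = 2 the level energies scale as Z², so the effective Rydberg energy is 13.6 × 4 = 54.40 eV.
ΔE = 54.40 × (1/3² − 1/5²) = 54.40 × 0.07111 = 3.868 eV.
λ = hc/ΔE = 1240 / 3.868 = 321 nm.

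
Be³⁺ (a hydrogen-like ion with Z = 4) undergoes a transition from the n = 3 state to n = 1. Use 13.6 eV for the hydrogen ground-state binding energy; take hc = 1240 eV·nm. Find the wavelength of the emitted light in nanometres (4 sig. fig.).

6.411 nm

For Z = 4 the level energies scale as Z², so the effective Rydberg energy is 13.6 × 16 = 217.6 eV.
ΔE = 217.6 × (1/1² − 1/3²) = 217.6 × 0.8889 = 193.4 eV.
λ = hc/ΔE = 1240 / 193.4 = 6.411 nm.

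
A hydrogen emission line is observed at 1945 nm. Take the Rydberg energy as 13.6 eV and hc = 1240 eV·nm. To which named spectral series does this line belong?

ΔE = 1240/1945 = 0.6375 eV.
This matches 13.6 × (1/4² − 1/8²), so n_f = 4: the Brackett series.

Brackett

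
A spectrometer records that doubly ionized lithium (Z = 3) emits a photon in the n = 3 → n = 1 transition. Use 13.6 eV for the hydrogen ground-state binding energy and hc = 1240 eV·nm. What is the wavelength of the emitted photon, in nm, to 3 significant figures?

11.4 nm

For Z = 3 the level energies scale as Z², so the effective Rydberg energy is 13.6 × 9 = 122.4 eV.
ΔE = 122.4 × (1/1² − 1/3²) = 122.4 × 0.8889 = 108.8 eV.
λ = hc/ΔE = 1240 / 108.8 = 11.4 nm.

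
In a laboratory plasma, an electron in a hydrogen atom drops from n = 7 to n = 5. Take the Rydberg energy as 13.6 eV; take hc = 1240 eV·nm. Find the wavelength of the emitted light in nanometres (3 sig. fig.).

4650 nm

ΔE = 13.60 × (1/5² − 1/7²) = 13.60 × 0.01959 = 0.2664 eV.
λ = hc/ΔE = 1240 / 0.2664 = 4650 nm.
This line belongs to the Pfund series.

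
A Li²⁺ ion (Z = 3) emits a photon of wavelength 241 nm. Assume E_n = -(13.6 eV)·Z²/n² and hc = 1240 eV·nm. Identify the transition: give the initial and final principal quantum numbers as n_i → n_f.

n_i = 7, n_f = 4

The photon energy is ΔE = hc/λ = 1240 / 241 = 5.145 eV.
With Z = 3, ΔE = 122.4 × (1/n_f² − 1/n_i²), so 1/n_f² − 1/n_i² = 0.04204.
Trying n_f = 4 gives 1/n_i² = 0.02046, i.e. n_i ≈ 7; this pair matches.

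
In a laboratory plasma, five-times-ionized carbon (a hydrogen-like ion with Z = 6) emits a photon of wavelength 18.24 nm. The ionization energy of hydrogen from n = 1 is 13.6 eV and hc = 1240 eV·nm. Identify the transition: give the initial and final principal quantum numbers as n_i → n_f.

n_i = 3, n_f = 2

The photon energy is ΔE = hc/λ = 1240 / 18.24 = 67.98 eV.
With Z = 6, ΔE = 489.6 × (1/n_f² − 1/n_i²), so 1/n_f² − 1/n_i² = 0.1389.
Trying n_f = 2 gives 1/n_i² = 0.1111, i.e. n_i ≈ 3; this pair matches.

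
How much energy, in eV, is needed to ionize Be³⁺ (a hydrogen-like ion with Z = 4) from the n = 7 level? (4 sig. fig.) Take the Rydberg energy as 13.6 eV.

4.441 eV

E_n = −13.6 Z²/n² = −217.6/n² eV for Z = 4.
E_7 = −217.6/49 = −4.441 eV, so ionization (to E = 0) requires 4.441 eV.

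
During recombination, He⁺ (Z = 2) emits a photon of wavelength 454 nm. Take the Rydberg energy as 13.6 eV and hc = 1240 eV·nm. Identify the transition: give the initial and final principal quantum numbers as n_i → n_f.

n_i = 9, n_f = 4

The photon energy is ΔE = hc/λ = 1240 / 454 = 2.731 eV.
With Z = 2, ΔE = 54.40 × (1/n_f² − 1/n_i²), so 1/n_f² − 1/n_i² = 0.05021.
Trying n_f = 4 gives 1/n_i² = 0.01229, i.e. n_i ≈ 9; this pair matches.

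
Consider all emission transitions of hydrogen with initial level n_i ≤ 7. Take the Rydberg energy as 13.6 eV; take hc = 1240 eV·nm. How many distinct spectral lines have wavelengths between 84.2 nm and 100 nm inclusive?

4

Enumerate all n_i → n_f pairs with 1 ≤ n_f < n_i ≤ 7 and compute λ = 1240 / [13.6·1·(1/n_f² − 1/n_i²)].
Lines falling in [84.2, 100] nm: 7→1 (93.08 nm), 6→1 (93.78 nm), 5→1 (94.98 nm), 4→1 (97.25 nm).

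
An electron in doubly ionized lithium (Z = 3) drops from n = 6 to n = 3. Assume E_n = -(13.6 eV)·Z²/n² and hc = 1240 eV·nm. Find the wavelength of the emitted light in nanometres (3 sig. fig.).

122 nm

For Z = 3 the level energies scale as Z², so the effective Rydberg energy is 13.6 × 9 = 122.4 eV.
ΔE = 122.4 × (1/3² − 1/6²) = 122.4 × 0.08333 = 10.20 eV.
λ = hc/ΔE = 1240 / 10.20 = 122 nm.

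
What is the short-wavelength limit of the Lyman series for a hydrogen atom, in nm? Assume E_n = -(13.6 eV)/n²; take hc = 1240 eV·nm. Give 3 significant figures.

91.2 nm

The Lyman series has lower level n_f = 1; the series limit corresponds to n_i → ∞.
ΔE_max = 13.6 × 1 / 1² = 13.60 eV.
λ_min = 1240 / 13.60 = 91.2 nm.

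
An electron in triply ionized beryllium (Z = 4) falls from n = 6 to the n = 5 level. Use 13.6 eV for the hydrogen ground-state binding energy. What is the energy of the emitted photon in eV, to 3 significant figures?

The Bohr energies scale as Z², so for Z = 4: E_n = −217.6/n² eV.
E_6 = −217.6/36 = −6.044 eV and E_5 = −217.6/25 = −8.704 eV.
The photon energy is |E_6 − E_5| = 2.66 eV.

2.66 eV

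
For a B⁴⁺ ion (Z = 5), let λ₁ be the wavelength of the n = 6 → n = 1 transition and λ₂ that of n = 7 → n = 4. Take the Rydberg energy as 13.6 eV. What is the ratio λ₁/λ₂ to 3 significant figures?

0.0433

λ ∝ 1/ΔE ∝ 1/(1/n_f² − 1/n_i²), and the Z² and hc factors cancel in the ratio.
λ₁/λ₂ = (1/4² − 1/7²)/(1/1² − 1/6²) = 0.04209/0.9722 = 0.0433.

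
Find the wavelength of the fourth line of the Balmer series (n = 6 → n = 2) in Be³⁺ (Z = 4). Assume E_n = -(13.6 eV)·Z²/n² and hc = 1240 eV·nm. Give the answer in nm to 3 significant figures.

The Balmer series terminates on n_f = 2; the fourth line has n_i = 2+4 = 6.
ΔE = 217.6 × (1/2² − 1/6²) = 48.36 eV.
λ = 1240 / 48.36 = 25.6 nm.

25.6 nm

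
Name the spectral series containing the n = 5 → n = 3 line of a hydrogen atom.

The series is set by the lower level: n_f = 3 is the Paschen series.

Paschen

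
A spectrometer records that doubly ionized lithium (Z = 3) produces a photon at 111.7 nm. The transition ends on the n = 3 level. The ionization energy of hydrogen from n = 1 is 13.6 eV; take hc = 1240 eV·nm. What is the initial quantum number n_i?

n_i = 7

The photon energy is ΔE = hc/λ = 1240 / 111.7 = 11.10 eV.
With Z = 3, ΔE = 122.4 × (1/n_f² − 1/n_i²), so 1/n_f² − 1/n_i² = 0.09070.
With n_f = 3: 1/n_i² = 1/9 − 0.09070 = 0.02042, so n_i ≈ 7.00.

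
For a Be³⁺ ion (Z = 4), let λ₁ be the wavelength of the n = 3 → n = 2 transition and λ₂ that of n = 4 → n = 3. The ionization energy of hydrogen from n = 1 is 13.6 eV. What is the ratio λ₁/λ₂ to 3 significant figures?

0.350

λ ∝ 1/ΔE ∝ 1/(1/n_f² − 1/n_i²), and the Z² and hc factors cancel in the ratio.
λ₁/λ₂ = (1/3² − 1/4²)/(1/2² − 1/3²) = 0.04861/0.1389 = 0.350.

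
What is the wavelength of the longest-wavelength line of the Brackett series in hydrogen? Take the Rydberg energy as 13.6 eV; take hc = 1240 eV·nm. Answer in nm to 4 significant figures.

The Brackett series terminates on n_f = 4; the first line has n_i = 4+1 = 5.
ΔE = 13.60 × (1/4² − 1/5²) = 0.3060 eV.
λ = 1240 / 0.3060 = 4052 nm.

4052 nm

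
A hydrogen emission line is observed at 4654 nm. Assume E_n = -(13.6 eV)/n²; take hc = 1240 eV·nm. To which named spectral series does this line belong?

ΔE = 1240/4654 = 0.2664 eV.
This matches 13.6 × (1/5² − 1/7²), so n_f = 5: the Pfund series.

Pfund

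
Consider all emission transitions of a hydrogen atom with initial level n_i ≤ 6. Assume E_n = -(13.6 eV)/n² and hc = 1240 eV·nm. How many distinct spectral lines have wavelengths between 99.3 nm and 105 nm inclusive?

Enumerate all n_i → n_f pairs with 1 ≤ n_f < n_i ≤ 6 and compute λ = 1240 / [13.6·1·(1/n_f² − 1/n_i²)].
Lines falling in [99.3, 105] nm: 3→1 (102.6 nm).

1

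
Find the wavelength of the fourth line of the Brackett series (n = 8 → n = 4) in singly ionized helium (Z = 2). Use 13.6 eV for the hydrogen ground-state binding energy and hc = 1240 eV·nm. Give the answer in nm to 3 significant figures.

486 nm

The Brackett series terminates on n_f = 4; the fourth line has n_i = 4+4 = 8.
ΔE = 54.40 × (1/4² − 1/8²) = 2.550 eV.
λ = 1240 / 2.550 = 486 nm.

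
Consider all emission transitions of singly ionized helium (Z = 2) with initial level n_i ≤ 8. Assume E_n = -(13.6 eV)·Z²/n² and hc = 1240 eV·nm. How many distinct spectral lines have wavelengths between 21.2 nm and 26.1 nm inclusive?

Enumerate all n_i → n_f pairs with 1 ≤ n_f < n_i ≤ 8 and compute λ = 1240 / [13.6·4·(1/n_f² − 1/n_i²)].
Lines falling in [21.2, 26.1] nm: 8→1 (23.16 nm), 7→1 (23.27 nm), 6→1 (23.45 nm), 5→1 (23.74 nm), 4→1 (24.31 nm), 3→1 (25.64 nm).

6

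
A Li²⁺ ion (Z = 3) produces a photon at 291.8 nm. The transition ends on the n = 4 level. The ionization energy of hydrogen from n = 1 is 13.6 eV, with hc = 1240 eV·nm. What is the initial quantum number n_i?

The photon energy is ΔE = hc/λ = 1240 / 291.8 = 4.249 eV.
With Z = 3, ΔE = 122.4 × (1/n_f² − 1/n_i²), so 1/n_f² − 1/n_i² = 0.03472.
With n_f = 4: 1/n_i² = 1/16 − 0.03472 = 0.02778, so n_i ≈ 6.00.

n_i = 6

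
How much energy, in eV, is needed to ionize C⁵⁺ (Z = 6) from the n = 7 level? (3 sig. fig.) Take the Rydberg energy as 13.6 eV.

E_n = −13.6 Z²/n² = −489.6/n² eV for Z = 6.
E_7 = −489.6/49 = −9.99 eV, so ionization (to E = 0) requires 9.99 eV.

9.99 eV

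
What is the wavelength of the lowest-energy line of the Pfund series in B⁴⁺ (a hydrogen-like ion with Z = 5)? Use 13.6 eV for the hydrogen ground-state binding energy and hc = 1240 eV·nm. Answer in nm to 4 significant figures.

The Pfund series terminates on n_f = 5; the first line has n_i = 5+1 = 6.
ΔE = 340.0 × (1/5² − 1/6²) = 4.156 eV.
λ = 1240 / 4.156 = 298.4 nm.

298.4 nm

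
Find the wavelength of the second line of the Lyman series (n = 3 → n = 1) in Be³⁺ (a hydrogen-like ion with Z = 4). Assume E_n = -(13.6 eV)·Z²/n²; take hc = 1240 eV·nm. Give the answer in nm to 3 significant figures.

The Lyman series terminates on n_f = 1; the second line has n_i = 1+2 = 3.
ΔE = 217.6 × (1/1² − 1/3²) = 193.4 eV.
λ = 1240 / 193.4 = 6.41 nm.

6.41 nm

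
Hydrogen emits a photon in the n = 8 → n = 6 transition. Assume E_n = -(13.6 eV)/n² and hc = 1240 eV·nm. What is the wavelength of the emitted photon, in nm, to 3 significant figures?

7500 nm

ΔE = 13.60 × (1/6² − 1/8²) = 13.60 × 0.01215 = 0.1653 eV.
λ = hc/ΔE = 1240 / 0.1653 = 7500 nm.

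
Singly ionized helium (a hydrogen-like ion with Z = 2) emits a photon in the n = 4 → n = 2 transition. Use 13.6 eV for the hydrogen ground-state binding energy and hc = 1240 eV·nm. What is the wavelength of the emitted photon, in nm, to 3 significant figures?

122 nm

For Z = 2 the level energies scale as Z², so the effective Rydberg energy is 13.6 × 4 = 54.40 eV.
ΔE = 54.40 × (1/2² − 1/4²) = 54.40 × 0.1875 = 10.20 eV.
λ = hc/ΔE = 1240 / 10.20 = 122 nm.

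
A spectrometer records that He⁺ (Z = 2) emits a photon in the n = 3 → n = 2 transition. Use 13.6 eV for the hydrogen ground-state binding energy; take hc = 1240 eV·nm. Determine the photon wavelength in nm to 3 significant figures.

For Z = 2 the level energies scale as Z², so the effective Rydberg energy is 13.6 × 4 = 54.40 eV.
ΔE = 54.40 × (1/2² − 1/3²) = 54.40 × 0.1389 = 7.556 eV.
λ = hc/ΔE = 1240 / 7.556 = 164 nm.

164 nm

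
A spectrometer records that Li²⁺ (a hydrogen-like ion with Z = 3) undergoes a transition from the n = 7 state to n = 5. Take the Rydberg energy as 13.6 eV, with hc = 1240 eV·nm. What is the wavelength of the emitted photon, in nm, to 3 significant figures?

517 nm

For Z = 3 the level energies scale as Z², so the effective Rydberg energy is 13.6 × 9 = 122.4 eV.
ΔE = 122.4 × (1/5² − 1/7²) = 122.4 × 0.01959 = 2.398 eV.
λ = hc/ΔE = 1240 / 2.398 = 517 nm.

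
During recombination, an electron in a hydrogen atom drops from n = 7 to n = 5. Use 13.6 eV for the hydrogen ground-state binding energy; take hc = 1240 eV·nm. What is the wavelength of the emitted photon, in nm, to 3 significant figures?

ΔE = 13.60 × (1/5² − 1/7²) = 13.60 × 0.01959 = 0.2664 eV.
λ = hc/ΔE = 1240 / 0.2664 = 4650 nm.

4650 nm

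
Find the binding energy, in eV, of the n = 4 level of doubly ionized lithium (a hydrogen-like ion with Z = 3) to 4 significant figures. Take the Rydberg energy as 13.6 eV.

7.650 eV

E_n = −13.6 Z²/n² = −122.4/n² eV for Z = 3.
E_4 = −122.4/16 = −7.650 eV, so ionization (to E = 0) requires 7.650 eV.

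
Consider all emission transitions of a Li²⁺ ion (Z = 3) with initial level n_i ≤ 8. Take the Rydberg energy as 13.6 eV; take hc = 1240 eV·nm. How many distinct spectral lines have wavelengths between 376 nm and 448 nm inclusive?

Enumerate all n_i → n_f pairs with 1 ≤ n_f < n_i ≤ 8 and compute λ = 1240 / [13.6·9·(1/n_f² − 1/n_i²)].
Lines falling in [376, 448] nm: 8→5 (415.6 nm).

1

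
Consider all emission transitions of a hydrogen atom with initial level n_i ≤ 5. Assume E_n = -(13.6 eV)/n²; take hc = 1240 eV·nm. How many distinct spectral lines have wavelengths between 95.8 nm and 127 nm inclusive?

3

Enumerate all n_i → n_f pairs with 1 ≤ n_f < n_i ≤ 5 and compute λ = 1240 / [13.6·1·(1/n_f² − 1/n_i²)].
Lines falling in [95.8, 127] nm: 4→1 (97.25 nm), 3→1 (102.6 nm), 2→1 (121.6 nm).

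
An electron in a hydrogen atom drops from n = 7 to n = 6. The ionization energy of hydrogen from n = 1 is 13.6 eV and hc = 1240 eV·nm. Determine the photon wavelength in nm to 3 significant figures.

12400 nm

ΔE = 13.60 × (1/6² − 1/7²) = 13.60 × 0.007370 = 0.1002 eV.
λ = hc/ΔE = 1240 / 0.1002 = 12400 nm.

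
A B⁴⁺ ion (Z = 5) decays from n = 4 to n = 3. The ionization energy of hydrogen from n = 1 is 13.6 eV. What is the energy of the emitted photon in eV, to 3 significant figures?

16.5 eV

The Bohr energies scale as Z², so for Z = 5: E_n = −340.0/n² eV.
E_4 = −340.0/16 = −21.25 eV and E_3 = −340.0/9 = −37.78 eV.
The photon energy is |E_4 − E_3| = 16.5 eV.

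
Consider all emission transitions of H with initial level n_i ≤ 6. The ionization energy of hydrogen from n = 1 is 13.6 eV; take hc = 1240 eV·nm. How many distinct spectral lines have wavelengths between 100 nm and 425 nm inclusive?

Enumerate all n_i → n_f pairs with 1 ≤ n_f < n_i ≤ 6 and compute λ = 1240 / [13.6·1·(1/n_f² − 1/n_i²)].
Lines falling in [100, 425] nm: 3→1 (102.6 nm), 2→1 (121.6 nm), 6→2 (410.3 nm).

3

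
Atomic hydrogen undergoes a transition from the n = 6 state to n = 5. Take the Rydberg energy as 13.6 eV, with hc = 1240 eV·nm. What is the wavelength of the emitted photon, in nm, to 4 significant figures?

7460 nm

ΔE = 13.60 × (1/5² − 1/6²) = 13.60 × 0.01222 = 0.1662 eV.
λ = hc/ΔE = 1240 / 0.1662 = 7460 nm.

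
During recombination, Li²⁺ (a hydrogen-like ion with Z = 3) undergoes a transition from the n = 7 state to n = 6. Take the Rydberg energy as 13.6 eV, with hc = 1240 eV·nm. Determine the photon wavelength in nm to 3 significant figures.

For Z = 3 the level energies scale as Z², so the effective Rydberg energy is 13.6 × 9 = 122.4 eV.
ΔE = 122.4 × (1/6² − 1/7²) = 122.4 × 0.007370 = 0.9020 eV.
λ = hc/ΔE = 1240 / 0.9020 = 1370 nm.

1370 nm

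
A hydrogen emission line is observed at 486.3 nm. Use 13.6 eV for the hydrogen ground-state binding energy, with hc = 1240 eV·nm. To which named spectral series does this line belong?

ΔE = 1240/486.3 = 2.550 eV.
This matches 13.6 × (1/2² − 1/4²), so n_f = 2: the Balmer series.

Balmer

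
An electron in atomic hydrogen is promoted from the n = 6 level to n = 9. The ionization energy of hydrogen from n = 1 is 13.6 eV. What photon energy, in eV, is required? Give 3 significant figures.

0.210 eV

E_9 = −13.60/81 = −0.1679 eV and E_6 = −13.60/36 = −0.3778 eV.
The photon energy is |E_9 − E_6| = 0.210 eV.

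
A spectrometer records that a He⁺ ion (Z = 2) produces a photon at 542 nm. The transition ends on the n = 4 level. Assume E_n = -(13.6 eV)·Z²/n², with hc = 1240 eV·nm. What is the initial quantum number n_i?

The photon energy is ΔE = hc/λ = 1240 / 542 = 2.288 eV.
With Z = 2, ΔE = 54.40 × (1/n_f² − 1/n_i²), so 1/n_f² − 1/n_i² = 0.04206.
With n_f = 4: 1/n_i² = 1/16 − 0.04206 = 0.02044, so n_i ≈ 6.99.

n_i = 7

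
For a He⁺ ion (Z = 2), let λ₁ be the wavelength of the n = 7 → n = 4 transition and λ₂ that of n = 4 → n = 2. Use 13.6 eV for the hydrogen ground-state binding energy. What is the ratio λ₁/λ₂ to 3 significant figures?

4.45

λ ∝ 1/ΔE ∝ 1/(1/n_f² − 1/n_i²), and the Z² and hc factors cancel in the ratio.
λ₁/λ₂ = (1/2² − 1/4²)/(1/4² − 1/7²) = 0.1875/0.04209 = 4.45.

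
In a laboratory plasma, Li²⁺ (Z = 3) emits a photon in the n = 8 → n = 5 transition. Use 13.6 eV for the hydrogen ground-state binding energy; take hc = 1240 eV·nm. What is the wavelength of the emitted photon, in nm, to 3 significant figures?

For Z = 3 the level energies scale as Z², so the effective Rydberg energy is 13.6 × 9 = 122.4 eV.
ΔE = 122.4 × (1/5² − 1/8²) = 122.4 × 0.02438 = 2.984 eV.
λ = hc/ΔE = 1240 / 2.984 = 416 nm.

416 nm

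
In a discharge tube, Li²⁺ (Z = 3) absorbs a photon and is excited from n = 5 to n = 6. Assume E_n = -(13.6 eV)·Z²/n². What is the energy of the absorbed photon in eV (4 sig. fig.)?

The Bohr energies scale as Z², so for Z = 3: E_n = −122.4/n² eV.
E_6 = −122.4/36 = −3.400 eV and E_5 = −122.4/25 = −4.896 eV.
The photon energy is |E_6 − E_5| = 1.496 eV.

1.496 eV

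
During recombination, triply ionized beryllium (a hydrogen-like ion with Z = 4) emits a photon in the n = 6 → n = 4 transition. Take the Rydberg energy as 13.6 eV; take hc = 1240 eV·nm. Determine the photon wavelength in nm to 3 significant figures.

164 nm

For Z = 4 the level energies scale as Z², so the effective Rydberg energy is 13.6 × 16 = 217.6 eV.
ΔE = 217.6 × (1/4² − 1/6²) = 217.6 × 0.03472 = 7.556 eV.
λ = hc/ΔE = 1240 / 7.556 = 164 nm.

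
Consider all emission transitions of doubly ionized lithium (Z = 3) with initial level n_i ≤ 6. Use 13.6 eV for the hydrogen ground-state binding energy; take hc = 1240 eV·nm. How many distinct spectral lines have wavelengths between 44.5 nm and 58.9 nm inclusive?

Enumerate all n_i → n_f pairs with 1 ≤ n_f < n_i ≤ 6 and compute λ = 1240 / [13.6·9·(1/n_f² − 1/n_i²)].
Lines falling in [44.5, 58.9] nm: 6→2 (45.59 nm), 5→2 (48.24 nm), 4→2 (54.03 nm).

3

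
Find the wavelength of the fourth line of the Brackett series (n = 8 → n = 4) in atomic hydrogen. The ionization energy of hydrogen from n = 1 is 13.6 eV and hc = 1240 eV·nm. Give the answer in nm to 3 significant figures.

1950 nm

The Brackett series terminates on n_f = 4; the fourth line has n_i = 4+4 = 8.
ΔE = 13.60 × (1/4² − 1/8²) = 0.6375 eV.
λ = 1240 / 0.6375 = 1950 nm.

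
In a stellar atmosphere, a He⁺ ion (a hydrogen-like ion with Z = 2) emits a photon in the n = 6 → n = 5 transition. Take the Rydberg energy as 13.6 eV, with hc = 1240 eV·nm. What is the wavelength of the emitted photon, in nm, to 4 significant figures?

For Z = 2 the level energies scale as Z², so the effective Rydberg energy is 13.6 × 4 = 54.40 eV.
ΔE = 54.40 × (1/5² − 1/6²) = 54.40 × 0.01222 = 0.6649 eV.
λ = hc/ΔE = 1240 / 0.6649 = 1865 nm.

1865 nm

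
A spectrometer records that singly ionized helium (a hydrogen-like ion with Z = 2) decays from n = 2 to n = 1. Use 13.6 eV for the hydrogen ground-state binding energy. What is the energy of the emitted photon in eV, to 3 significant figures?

The Bohr energies scale as Z², so for Z = 2: E_n = −54.40/n² eV.
E_2 = −54.40/4 = −13.60 eV and E_1 = −54.40/1 = −54.40 eV.
The photon energy is |E_2 − E_1| = 40.8 eV.

40.8 eV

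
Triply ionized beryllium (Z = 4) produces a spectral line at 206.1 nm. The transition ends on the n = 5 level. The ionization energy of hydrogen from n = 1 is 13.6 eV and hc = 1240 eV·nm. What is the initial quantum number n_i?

n_i = 9

The photon energy is ΔE = hc/λ = 1240 / 206.1 = 6.016 eV.
With Z = 4, ΔE = 217.6 × (1/n_f² − 1/n_i²), so 1/n_f² − 1/n_i² = 0.02765.
With n_f = 5: 1/n_i² = 1/25 − 0.02765 = 0.01235, so n_i ≈ 9.00.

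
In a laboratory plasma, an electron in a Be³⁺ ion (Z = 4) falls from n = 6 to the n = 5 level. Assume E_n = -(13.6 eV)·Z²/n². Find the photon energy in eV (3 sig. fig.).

2.66 eV

The Bohr energies scale as Z², so for Z = 4: E_n = −217.6/n² eV.
E_6 = −217.6/36 = −6.044 eV and E_5 = −217.6/25 = −8.704 eV.
The photon energy is |E_6 − E_5| = 2.66 eV.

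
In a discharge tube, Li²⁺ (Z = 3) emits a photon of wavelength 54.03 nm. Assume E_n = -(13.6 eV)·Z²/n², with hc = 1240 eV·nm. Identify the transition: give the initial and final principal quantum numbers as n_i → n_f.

n_i = 4, n_f = 2

The photon energy is ΔE = hc/λ = 1240 / 54.03 = 22.95 eV.
With Z = 3, ΔE = 122.4 × (1/n_f² − 1/n_i²), so 1/n_f² − 1/n_i² = 0.1875.
Trying n_f = 2 gives 1/n_i² = 0.06250, i.e. n_i ≈ 4; this pair matches.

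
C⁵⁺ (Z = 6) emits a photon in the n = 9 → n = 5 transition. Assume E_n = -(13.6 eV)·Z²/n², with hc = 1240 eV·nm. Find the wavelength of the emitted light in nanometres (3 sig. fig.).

91.6 nm

For Z = 6 the level energies scale as Z², so the effective Rydberg energy is 13.6 × 36 = 489.6 eV.
ΔE = 489.6 × (1/5² − 1/9²) = 489.6 × 0.02765 = 13.54 eV.
λ = hc/ΔE = 1240 / 13.54 = 91.6 nm.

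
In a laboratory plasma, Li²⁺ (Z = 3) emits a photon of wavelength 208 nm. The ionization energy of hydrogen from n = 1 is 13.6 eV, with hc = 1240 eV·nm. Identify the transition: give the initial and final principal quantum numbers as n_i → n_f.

The photon energy is ΔE = hc/λ = 1240 / 208 = 5.962 eV.
With Z = 3, ΔE = 122.4 × (1/n_f² − 1/n_i²), so 1/n_f² − 1/n_i² = 0.04871.
Trying n_f = 3 gives 1/n_i² = 0.06241, i.e. n_i ≈ 4; this pair matches.

n_i = 4, n_f = 3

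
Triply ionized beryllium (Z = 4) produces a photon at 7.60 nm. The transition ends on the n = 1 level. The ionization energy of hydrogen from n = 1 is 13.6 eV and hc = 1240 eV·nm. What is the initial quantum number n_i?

The photon energy is ΔE = hc/λ = 1240 / 7.60 = 163.2 eV.
With Z = 4, ΔE = 217.6 × (1/n_f² − 1/n_i²), so 1/n_f² − 1/n_i² = 0.7498.
With n_f = 1: 1/n_i² = 1/1 − 0.7498 = 0.2502, so n_i ≈ 2.00.

n_i = 2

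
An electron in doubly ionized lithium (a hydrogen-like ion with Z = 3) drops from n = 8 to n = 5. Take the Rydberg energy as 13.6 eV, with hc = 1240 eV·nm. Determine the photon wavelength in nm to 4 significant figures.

For Z = 3 the level energies scale as Z², so the effective Rydberg energy is 13.6 × 9 = 122.4 eV.
ΔE = 122.4 × (1/5² − 1/8²) = 122.4 × 0.02438 = 2.984 eV.
λ = hc/ΔE = 1240 / 2.984 = 415.6 nm.

415.6 nm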